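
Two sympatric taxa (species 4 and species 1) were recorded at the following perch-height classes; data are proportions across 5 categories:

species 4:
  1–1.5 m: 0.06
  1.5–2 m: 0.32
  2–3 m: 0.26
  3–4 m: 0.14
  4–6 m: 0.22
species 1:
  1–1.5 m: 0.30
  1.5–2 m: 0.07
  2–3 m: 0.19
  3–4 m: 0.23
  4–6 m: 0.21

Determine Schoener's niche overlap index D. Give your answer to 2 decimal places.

Σ|p₁ᵢ − p₂ᵢ| = 0.24 + 0.25 + 0.07 + 0.09 + 0.01 = 0.66
D = 1 − ½ × 0.66 = 1 − 0.330 = 0.6700

0.67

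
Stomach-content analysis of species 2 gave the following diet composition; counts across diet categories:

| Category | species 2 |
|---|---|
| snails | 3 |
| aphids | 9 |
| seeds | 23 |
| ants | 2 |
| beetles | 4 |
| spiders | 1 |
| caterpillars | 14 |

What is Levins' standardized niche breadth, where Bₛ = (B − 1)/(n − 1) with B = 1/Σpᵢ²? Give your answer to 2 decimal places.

Proportions for species 2 (n=56): 3/56=0.0536, 9/56=0.1607, 23/56=0.4107, 2/56=0.0357, 4/56=0.0714, 1/56=0.0179, 14/56=0.2500
Σpᵢ² = 0.0536² + 0.1607² + 0.4107² + 0.0357² + 0.0714² + 0.0179² + 0.2500² = 0.002873 + 0.025824 + 0.168674 + 0.001274 + 0.005098 + 0.000320 + 0.062500 = 0.266563
B = 1 / 0.266563 = 3.7515
Bₛ = (B − 1)/(n − 1) = (3.7515 − 1)/(7 − 1) = 2.7515/6 = 0.4586

0.46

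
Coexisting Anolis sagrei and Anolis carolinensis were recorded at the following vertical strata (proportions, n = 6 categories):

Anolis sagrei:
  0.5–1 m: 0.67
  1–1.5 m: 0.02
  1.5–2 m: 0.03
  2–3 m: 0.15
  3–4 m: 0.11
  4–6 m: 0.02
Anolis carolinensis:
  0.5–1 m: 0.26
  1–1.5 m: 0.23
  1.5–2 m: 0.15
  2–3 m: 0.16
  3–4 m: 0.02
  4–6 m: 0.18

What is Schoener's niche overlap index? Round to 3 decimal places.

0.500

Σ|p₁ᵢ − p₂ᵢ| = 0.41 + 0.21 + 0.12 + 0.01 + 0.09 + 0.16 = 1.00
D = 1 − ½ × 1.00 = 1 − 0.500 = 0.50000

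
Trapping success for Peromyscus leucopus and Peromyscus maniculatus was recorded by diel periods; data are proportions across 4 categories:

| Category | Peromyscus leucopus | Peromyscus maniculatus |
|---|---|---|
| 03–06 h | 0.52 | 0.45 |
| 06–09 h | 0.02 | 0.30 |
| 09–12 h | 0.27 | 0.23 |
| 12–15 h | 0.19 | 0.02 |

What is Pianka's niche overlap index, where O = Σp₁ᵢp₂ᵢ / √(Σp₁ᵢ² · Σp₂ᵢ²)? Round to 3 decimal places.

0.844

Σ p₁ᵢp₂ᵢ = 0.2340 + 0.0060 + 0.0621 + 0.0038 = 0.3059
Σp_1ᵢ² = 0.52² + 0.02² + 0.27² + 0.19² = 0.2704 + 0.0004 + 0.0729 + 0.0361 = 0.3798
Σp_2ᵢ² = 0.45² + 0.30² + 0.23² + 0.02² = 0.2025 + 0.0900 + 0.0529 + 0.0004 = 0.3458
O = 0.3059 / √(0.3798 × 0.3458) = 0.3059 / 0.362401 = 0.84409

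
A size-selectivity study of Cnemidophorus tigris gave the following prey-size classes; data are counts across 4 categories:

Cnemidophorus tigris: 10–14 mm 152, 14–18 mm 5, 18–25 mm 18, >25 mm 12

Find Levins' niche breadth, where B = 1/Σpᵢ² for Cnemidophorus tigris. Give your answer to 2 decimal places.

Proportions for Cnemidophorus tigris (n=187): 152/187=0.8128, 5/187=0.0267, 18/187=0.0963, 12/187=0.0642
Σpᵢ² = 0.8128² + 0.0267² + 0.0963² + 0.0642² = 0.660644 + 0.000713 + 0.009274 + 0.004122 = 0.674753
B = 1 / 0.674753 = 1.4820

1.48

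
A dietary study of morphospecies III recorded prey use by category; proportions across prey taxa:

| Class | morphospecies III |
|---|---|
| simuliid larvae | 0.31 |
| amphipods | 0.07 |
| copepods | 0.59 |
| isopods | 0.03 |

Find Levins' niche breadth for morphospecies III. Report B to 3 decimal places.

2.222

Σpᵢ² = 0.31² + 0.07² + 0.59² + 0.03² = 0.0961 + 0.0049 + 0.3481 + 0.0009 = 0.4500
B = 1 / 0.4500 = 2.22222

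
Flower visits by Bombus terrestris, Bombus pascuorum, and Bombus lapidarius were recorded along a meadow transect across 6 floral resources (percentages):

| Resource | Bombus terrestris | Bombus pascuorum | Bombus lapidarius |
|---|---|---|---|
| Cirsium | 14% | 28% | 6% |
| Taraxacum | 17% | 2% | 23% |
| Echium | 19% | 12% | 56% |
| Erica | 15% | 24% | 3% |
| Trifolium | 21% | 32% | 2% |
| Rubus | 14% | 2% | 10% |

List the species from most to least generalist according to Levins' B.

Bombus terrestris > Bombus pascuorum > Bombus lapidarius

Convert percentages to proportions (divide by 100).
Σp_terrᵢ² = 0.14² + 0.17² + 0.19² + 0.15² + 0.21² + 0.14² = 0.0196 + 0.0289 + 0.0361 + 0.0225 + 0.0441 + 0.0196 = 0.1708
B_terr = 1 / 0.1708 = 5.8548
Σp_pascᵢ² = 0.28² + 0.02² + 0.12² + 0.24² + 0.32² + 0.02² = 0.0784 + 0.0004 + 0.0144 + 0.0576 + 0.1024 + 0.0004 = 0.2536
B_pasc = 1 / 0.2536 = 3.9432
Σp_lapiᵢ² = 0.06² + 0.23² + 0.56² + 0.03² + 0.02² + 0.10² = 0.0036 + 0.0529 + 0.3136 + 0.0009 + 0.0004 + 0.0100 = 0.3814
B_lapi = 1 / 0.3814 = 2.6219
Ranking by B (broadest → narrowest): Bombus terrestris (5.85) > Bombus pascuorum (3.94) > Bombus lapidarius (2.62)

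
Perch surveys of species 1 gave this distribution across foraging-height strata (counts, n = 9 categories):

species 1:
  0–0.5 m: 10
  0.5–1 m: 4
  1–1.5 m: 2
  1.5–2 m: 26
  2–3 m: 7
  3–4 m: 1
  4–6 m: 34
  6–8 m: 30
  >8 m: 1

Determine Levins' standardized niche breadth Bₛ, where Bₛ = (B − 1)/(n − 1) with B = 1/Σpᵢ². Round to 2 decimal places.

Proportions for species 1 (n=115): 10/115=0.0870, 4/115=0.0348, 2/115=0.0174, 26/115=0.2261, 7/115=0.0609, 1/115=0.0087, 34/115=0.2957, 30/115=0.2609, 1/115=0.0087
Σpᵢ² = 0.0870² + 0.0348² + 0.0174² + 0.2261² + 0.0609² + 0.0087² + 0.2957² + 0.2609² + 0.0087² = 0.007569 + 0.001211 + 0.000303 + 0.051121 + 0.003709 + 0.000076 + 0.087438 + 0.068069 + 0.000076 = 0.219572
B = 1 / 0.219572 = 4.5543
Bₛ = (B − 1)/(n − 1) = (4.5543 − 1)/(9 − 1) = 3.5543/8 = 0.4443

0.44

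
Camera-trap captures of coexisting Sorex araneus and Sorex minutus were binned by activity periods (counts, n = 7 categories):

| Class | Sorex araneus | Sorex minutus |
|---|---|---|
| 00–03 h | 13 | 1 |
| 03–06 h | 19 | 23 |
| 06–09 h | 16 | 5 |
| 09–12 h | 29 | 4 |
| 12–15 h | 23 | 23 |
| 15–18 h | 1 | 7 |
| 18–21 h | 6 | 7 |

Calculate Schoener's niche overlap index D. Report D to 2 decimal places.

0.60

Proportions for Sorex araneus (n=107): 13/107=0.1215, 19/107=0.1776, 16/107=0.1495, 29/107=0.2710, 23/107=0.2150, 1/107=0.0093, 6/107=0.0561
Proportions for Sorex minutus (n=70): 1/70=0.0143, 23/70=0.3286, 5/70=0.0714, 4/70=0.0571, 23/70=0.3286, 7/70=0.1000, 7/70=0.1000
Σ|p₁ᵢ − p₂ᵢ| = 0.1072 + 0.1510 + 0.0781 + 0.2139 + 0.1136 + 0.0907 + 0.0439 = 0.7984
D = 1 − ½ × 0.7984 = 1 − 0.39920 = 0.60080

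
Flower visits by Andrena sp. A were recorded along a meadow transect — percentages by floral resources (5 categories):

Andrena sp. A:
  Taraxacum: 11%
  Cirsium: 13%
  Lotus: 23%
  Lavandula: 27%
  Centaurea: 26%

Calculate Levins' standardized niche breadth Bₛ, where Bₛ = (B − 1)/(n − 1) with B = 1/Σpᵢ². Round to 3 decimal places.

0.874

Convert percentages to proportions (divide by 100).
Σpᵢ² = 0.11² + 0.13² + 0.23² + 0.27² + 0.26² = 0.0121 + 0.0169 + 0.0529 + 0.0729 + 0.0676 = 0.2224
B = 1 / 0.2224 = 4.49640
Bₛ = (B − 1)/(n − 1) = (4.49640 − 1)/(5 − 1) = 3.49640/4 = 0.87410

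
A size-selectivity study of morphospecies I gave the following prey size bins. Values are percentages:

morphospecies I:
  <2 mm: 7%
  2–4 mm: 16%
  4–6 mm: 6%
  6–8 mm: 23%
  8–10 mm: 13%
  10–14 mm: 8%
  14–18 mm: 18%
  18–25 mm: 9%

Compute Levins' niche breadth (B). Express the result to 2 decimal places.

Convert percentages to proportions (divide by 100).
Σpᵢ² = 0.07² + 0.16² + 0.06² + 0.23² + 0.13² + 0.08² + 0.18² + 0.09² = 0.0049 + 0.0256 + 0.0036 + 0.0529 + 0.0169 + 0.0064 + 0.0324 + 0.0081 = 0.1508
B = 1 / 0.1508 = 6.6313

6.63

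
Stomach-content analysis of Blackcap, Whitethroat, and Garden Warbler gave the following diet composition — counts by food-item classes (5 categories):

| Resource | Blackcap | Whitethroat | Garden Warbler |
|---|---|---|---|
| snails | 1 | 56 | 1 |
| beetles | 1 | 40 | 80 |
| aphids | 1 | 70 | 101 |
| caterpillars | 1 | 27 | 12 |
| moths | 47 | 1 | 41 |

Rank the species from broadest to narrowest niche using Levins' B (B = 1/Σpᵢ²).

Whitethroat > Garden Warbler > Blackcap

Proportions for Blackcap (n=51): 1/51=0.0196, 1/51=0.0196, 1/51=0.0196, 1/51=0.0196, 47/51=0.9216
Proportions for Whitethroat (n=194): 56/194=0.2887, 40/194=0.2062, 70/194=0.3608, 27/194=0.1392, 1/194=0.0052
Proportions for Garden Warbler (n=235): 1/235=0.0043, 80/235=0.3404, 101/235=0.4298, 12/235=0.0511, 41/235=0.1745
Σp_Blacᵢ² = 0.0196² + 0.0196² + 0.0196² + 0.0196² + 0.9216² = 0.000384 + 0.000384 + 0.000384 + 0.000384 + 0.849347 = 0.850883
B_Blac = 1 / 0.850883 = 1.1752
Σp_Whitᵢ² = 0.2887² + 0.2062² + 0.3608² + 0.1392² + 0.0052² = 0.083348 + 0.042518 + 0.130177 + 0.019377 + 0.000027 = 0.275447
B_Whit = 1 / 0.275447 = 3.6305
Σp_Warbᵢ² = 0.0043² + 0.3404² + 0.4298² + 0.0511² + 0.1745² = 0.000018 + 0.115872 + 0.184728 + 0.002611 + 0.030450 = 0.333679
B_Warb = 1 / 0.333679 = 2.9969
Ranking by B (broadest → narrowest): Whitethroat (3.63) > Garden Warbler (3.00) > Blackcap (1.18)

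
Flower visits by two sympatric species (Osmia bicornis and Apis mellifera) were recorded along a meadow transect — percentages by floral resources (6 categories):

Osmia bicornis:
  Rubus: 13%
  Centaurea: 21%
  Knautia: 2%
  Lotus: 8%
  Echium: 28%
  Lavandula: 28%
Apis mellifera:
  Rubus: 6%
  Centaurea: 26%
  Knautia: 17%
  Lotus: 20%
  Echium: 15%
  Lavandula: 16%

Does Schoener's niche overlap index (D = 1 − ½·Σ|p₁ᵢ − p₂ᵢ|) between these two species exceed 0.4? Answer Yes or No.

Yes

Convert percentages to proportions (divide by 100).
Σ|p₁ᵢ − p₂ᵢ| = 0.07 + 0.05 + 0.15 + 0.12 + 0.13 + 0.12 = 0.64
D = 1 − ½ × 0.64 = 1 − 0.320 = 0.6800
D = 0.6800 > 0.4 → Yes.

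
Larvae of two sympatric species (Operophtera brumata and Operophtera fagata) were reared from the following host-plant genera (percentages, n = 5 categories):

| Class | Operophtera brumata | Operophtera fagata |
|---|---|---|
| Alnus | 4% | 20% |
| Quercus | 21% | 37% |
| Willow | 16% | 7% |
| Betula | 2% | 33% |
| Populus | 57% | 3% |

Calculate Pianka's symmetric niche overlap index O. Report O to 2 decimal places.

Convert percentages to proportions (divide by 100).
Σ p₁ᵢp₂ᵢ = 0.0080 + 0.0777 + 0.0112 + 0.0066 + 0.0171 = 0.1206
Σp_1ᵢ² = 0.04² + 0.21² + 0.16² + 0.02² + 0.57² = 0.0016 + 0.0441 + 0.0256 + 0.0004 + 0.3249 = 0.3966
Σp_2ᵢ² = 0.20² + 0.37² + 0.07² + 0.33² + 0.03² = 0.0400 + 0.1369 + 0.0049 + 0.1089 + 0.0009 = 0.2916
O = 0.1206 / √(0.3966 × 0.2916) = 0.1206 / 0.34007 = 0.3546

0.35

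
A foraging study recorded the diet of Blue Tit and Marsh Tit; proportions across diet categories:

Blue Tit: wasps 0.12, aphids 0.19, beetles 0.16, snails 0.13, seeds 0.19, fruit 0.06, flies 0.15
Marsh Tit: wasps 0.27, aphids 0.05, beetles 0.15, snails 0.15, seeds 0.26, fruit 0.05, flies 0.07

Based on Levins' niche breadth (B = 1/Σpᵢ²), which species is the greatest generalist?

Σp_Blueᵢ² = 0.12² + 0.19² + 0.16² + 0.13² + 0.19² + 0.06² + 0.15² = 0.0144 + 0.0361 + 0.0256 + 0.0169 + 0.0361 + 0.0036 + 0.0225 = 0.1552
B_Blue = 1 / 0.1552 = 6.4433
Σp_Marsᵢ² = 0.27² + 0.05² + 0.15² + 0.15² + 0.26² + 0.05² + 0.07² = 0.0729 + 0.0025 + 0.0225 + 0.0225 + 0.0676 + 0.0025 + 0.0049 = 0.1954
B_Mars = 1 / 0.1954 = 5.1177
Highest B → broadest niche (most generalist): Blue Tit (B = 6.44).

Blue Tit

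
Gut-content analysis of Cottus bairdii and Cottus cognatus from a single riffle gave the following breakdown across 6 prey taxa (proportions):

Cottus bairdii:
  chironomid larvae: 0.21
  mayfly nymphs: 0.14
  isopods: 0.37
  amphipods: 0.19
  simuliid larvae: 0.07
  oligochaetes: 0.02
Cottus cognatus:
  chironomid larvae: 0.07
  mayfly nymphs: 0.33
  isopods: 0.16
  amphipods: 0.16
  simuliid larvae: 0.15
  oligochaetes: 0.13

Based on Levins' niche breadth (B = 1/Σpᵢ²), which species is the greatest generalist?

Cottus cognatus

Σp_bairᵢ² = 0.21² + 0.14² + 0.37² + 0.19² + 0.07² + 0.02² = 0.0441 + 0.0196 + 0.1369 + 0.0361 + 0.0049 + 0.0004 = 0.2420
B_bair = 1 / 0.2420 = 4.1322
Σp_cognᵢ² = 0.07² + 0.33² + 0.16² + 0.16² + 0.15² + 0.13² = 0.0049 + 0.1089 + 0.0256 + 0.0256 + 0.0225 + 0.0169 = 0.2044
B_cogn = 1 / 0.2044 = 4.8924
Highest B → broadest niche (most generalist): Cottus cognatus (B = 4.89).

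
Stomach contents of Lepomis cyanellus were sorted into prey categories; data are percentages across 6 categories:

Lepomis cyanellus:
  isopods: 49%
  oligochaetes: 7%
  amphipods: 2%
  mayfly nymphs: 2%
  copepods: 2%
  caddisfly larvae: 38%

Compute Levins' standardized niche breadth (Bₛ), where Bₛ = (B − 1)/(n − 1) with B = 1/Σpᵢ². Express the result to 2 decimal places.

Convert percentages to proportions (divide by 100).
Σpᵢ² = 0.49² + 0.07² + 0.02² + 0.02² + 0.02² + 0.38² = 0.2401 + 0.0049 + 0.0004 + 0.0004 + 0.0004 + 0.1444 = 0.3906
B = 1 / 0.3906 = 2.5602
Bₛ = (B − 1)/(n − 1) = (2.5602 − 1)/(6 − 1) = 1.5602/5 = 0.3120

0.31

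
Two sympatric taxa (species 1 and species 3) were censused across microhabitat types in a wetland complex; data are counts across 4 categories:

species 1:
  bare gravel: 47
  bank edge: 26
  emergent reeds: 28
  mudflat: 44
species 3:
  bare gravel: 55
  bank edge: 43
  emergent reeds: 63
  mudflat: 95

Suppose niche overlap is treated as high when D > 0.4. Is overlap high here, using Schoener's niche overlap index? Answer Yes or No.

Yes

Proportions for species 1 (n=145): 47/145=0.3241, 26/145=0.1793, 28/145=0.1931, 44/145=0.3034
Proportions for species 3 (n=256): 55/256=0.2148, 43/256=0.1680, 63/256=0.2461, 95/256=0.3711
Σ|p₁ᵢ − p₂ᵢ| = 0.1093 + 0.0113 + 0.0530 + 0.0677 = 0.2413
D = 1 − ½ × 0.2413 = 1 − 0.12065 = 0.87935
D = 0.87935 > 0.4 → Yes.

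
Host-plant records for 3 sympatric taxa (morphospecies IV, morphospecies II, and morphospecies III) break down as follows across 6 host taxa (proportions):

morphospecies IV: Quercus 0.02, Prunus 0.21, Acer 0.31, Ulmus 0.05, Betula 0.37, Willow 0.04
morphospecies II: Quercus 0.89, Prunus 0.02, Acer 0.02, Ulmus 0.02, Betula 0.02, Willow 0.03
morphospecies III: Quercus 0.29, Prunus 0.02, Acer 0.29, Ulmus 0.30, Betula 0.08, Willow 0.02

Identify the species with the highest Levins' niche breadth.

Σp_IVᵢ² = 0.02² + 0.21² + 0.31² + 0.05² + 0.37² + 0.04² = 0.0004 + 0.0441 + 0.0961 + 0.0025 + 0.1369 + 0.0016 = 0.2816
B_IV = 1 / 0.2816 = 3.5511
Σp_IIᵢ² = 0.89² + 0.02² + 0.02² + 0.02² + 0.02² + 0.03² = 0.7921 + 0.0004 + 0.0004 + 0.0004 + 0.0004 + 0.0009 = 0.7946
B_II = 1 / 0.7946 = 1.2585
Σp_IIIᵢ² = 0.29² + 0.02² + 0.29² + 0.30² + 0.08² + 0.02² = 0.0841 + 0.0004 + 0.0841 + 0.0900 + 0.0064 + 0.0004 = 0.2654
B_III = 1 / 0.2654 = 3.7679
Highest B → broadest niche (most generalist): morphospecies III (B = 3.77).

morphospecies III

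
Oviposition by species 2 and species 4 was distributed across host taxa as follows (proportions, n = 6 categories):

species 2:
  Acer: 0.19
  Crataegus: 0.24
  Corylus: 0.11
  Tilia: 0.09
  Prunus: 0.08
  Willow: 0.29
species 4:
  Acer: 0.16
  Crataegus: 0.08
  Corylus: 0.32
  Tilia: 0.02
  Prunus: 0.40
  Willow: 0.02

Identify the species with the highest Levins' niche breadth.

Σp_2ᵢ² = 0.19² + 0.24² + 0.11² + 0.09² + 0.08² + 0.29² = 0.0361 + 0.0576 + 0.0121 + 0.0081 + 0.0064 + 0.0841 = 0.2044
B_2 = 1 / 0.2044 = 4.8924
Σp_4ᵢ² = 0.16² + 0.08² + 0.32² + 0.02² + 0.40² + 0.02² = 0.0256 + 0.0064 + 0.1024 + 0.0004 + 0.1600 + 0.0004 = 0.2952
B_4 = 1 / 0.2952 = 3.3875
Highest B → broadest niche (most generalist): species 2 (B = 4.89).

species 2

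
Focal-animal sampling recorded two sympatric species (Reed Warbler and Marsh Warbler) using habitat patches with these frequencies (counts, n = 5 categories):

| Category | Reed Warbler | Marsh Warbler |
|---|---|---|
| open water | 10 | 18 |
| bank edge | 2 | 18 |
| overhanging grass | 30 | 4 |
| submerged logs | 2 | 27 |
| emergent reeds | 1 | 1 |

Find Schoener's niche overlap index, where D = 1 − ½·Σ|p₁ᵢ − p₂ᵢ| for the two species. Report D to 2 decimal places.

0.38

Proportions for Reed Warbler (n=45): 10/45=0.2222, 2/45=0.0444, 30/45=0.6667, 2/45=0.0444, 1/45=0.0222
Proportions for Marsh Warbler (n=68): 18/68=0.2647, 18/68=0.2647, 4/68=0.0588, 27/68=0.3971, 1/68=0.0147
Σ|p₁ᵢ − p₂ᵢ| = 0.0425 + 0.2203 + 0.6079 + 0.3527 + 0.0075 = 1.2309
D = 1 − ½ × 1.2309 = 1 − 0.61545 = 0.38455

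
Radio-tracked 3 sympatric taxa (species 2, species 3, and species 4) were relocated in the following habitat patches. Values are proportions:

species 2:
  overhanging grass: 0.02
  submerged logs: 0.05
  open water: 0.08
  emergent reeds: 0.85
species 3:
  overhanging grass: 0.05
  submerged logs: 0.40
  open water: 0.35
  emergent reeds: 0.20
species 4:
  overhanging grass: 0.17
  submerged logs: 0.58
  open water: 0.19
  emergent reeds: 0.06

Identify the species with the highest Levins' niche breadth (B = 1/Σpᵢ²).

species 3

Σp_2ᵢ² = 0.02² + 0.05² + 0.08² + 0.85² = 0.0004 + 0.0025 + 0.0064 + 0.7225 = 0.7318
B_2 = 1 / 0.7318 = 1.3665
Σp_3ᵢ² = 0.05² + 0.40² + 0.35² + 0.20² = 0.0025 + 0.1600 + 0.1225 + 0.0400 = 0.3250
B_3 = 1 / 0.3250 = 3.0769
Σp_4ᵢ² = 0.17² + 0.58² + 0.19² + 0.06² = 0.0289 + 0.3364 + 0.0361 + 0.0036 = 0.4050
B_4 = 1 / 0.4050 = 2.4691
Highest B → broadest niche (most generalist): species 3 (B = 3.08).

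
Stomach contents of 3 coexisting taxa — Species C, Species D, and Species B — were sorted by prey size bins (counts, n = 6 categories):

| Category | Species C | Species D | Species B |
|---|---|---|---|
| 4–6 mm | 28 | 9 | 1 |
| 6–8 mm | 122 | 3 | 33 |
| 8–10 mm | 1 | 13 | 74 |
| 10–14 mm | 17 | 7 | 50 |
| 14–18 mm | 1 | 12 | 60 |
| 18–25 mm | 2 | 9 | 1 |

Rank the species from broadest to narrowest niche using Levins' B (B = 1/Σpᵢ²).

Proportions for Species C (n=171): 28/171=0.1637, 122/171=0.7135, 1/171=0.0058, 17/171=0.0994, 1/171=0.0058, 2/171=0.0117
Proportions for Species D (n=53): 9/53=0.1698, 3/53=0.0566, 13/53=0.2453, 7/53=0.1321, 12/53=0.2264, 9/53=0.1698
Proportions for Species B (n=219): 1/219=0.0046, 33/219=0.1507, 74/219=0.3379, 50/219=0.2283, 60/219=0.2740, 1/219=0.0046
Σp_Cᵢ² = 0.1637² + 0.7135² + 0.0058² + 0.0994² + 0.0058² + 0.0117² = 0.026798 + 0.509082 + 0.000034 + 0.009880 + 0.000034 + 0.000137 = 0.545965
B_C = 1 / 0.545965 = 1.8316
Σp_Dᵢ² = 0.1698² + 0.0566² + 0.2453² + 0.1321² + 0.2264² + 0.1698² = 0.028832 + 0.003204 + 0.060172 + 0.017450 + 0.051257 + 0.028832 = 0.189747
B_D = 1 / 0.189747 = 5.2702
Σp_Bᵢ² = 0.0046² + 0.1507² + 0.3379² + 0.2283² + 0.2740² + 0.0046² = 0.000021 + 0.022710 + 0.114176 + 0.052121 + 0.075076 + 0.000021 = 0.264125
B_B = 1 / 0.264125 = 3.7861
Ranking by B (broadest → narrowest): Species D (5.27) > Species B (3.79) > Species C (1.83)

Species D > Species B > Species C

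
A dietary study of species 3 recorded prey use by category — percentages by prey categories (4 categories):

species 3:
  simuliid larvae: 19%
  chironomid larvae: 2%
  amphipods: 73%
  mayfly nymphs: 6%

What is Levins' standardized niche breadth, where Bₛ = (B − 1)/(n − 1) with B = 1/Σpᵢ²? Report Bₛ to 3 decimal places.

0.248

Convert percentages to proportions (divide by 100).
Σpᵢ² = 0.19² + 0.02² + 0.73² + 0.06² = 0.0361 + 0.0004 + 0.5329 + 0.0036 = 0.5730
B = 1 / 0.5730 = 1.74520
Bₛ = (B − 1)/(n − 1) = (1.74520 − 1)/(4 − 1) = 0.74520/3 = 0.24840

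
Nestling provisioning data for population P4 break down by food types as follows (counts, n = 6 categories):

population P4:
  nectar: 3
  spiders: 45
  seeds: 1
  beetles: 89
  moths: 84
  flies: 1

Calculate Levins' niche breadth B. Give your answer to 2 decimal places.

2.92

Proportions for population P4 (n=223): 3/223=0.0135, 45/223=0.2018, 1/223=0.0045, 89/223=0.3991, 84/223=0.3767, 1/223=0.0045
Σpᵢ² = 0.0135² + 0.2018² + 0.0045² + 0.3991² + 0.3767² + 0.0045² = 0.000182 + 0.040723 + 0.000020 + 0.159281 + 0.141903 + 0.000020 = 0.342129
B = 1 / 0.342129 = 2.9229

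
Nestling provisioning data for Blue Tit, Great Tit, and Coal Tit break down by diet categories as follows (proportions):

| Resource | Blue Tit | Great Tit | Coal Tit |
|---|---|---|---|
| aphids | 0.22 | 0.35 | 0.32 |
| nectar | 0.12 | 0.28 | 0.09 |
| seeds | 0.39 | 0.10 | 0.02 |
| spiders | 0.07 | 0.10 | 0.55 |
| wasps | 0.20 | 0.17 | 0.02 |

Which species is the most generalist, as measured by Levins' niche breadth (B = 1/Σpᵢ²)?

Great Tit

Σp_Blueᵢ² = 0.22² + 0.12² + 0.39² + 0.07² + 0.20² = 0.0484 + 0.0144 + 0.1521 + 0.0049 + 0.0400 = 0.2598
B_Blue = 1 / 0.2598 = 3.8491
Σp_Greaᵢ² = 0.35² + 0.28² + 0.10² + 0.10² + 0.17² = 0.1225 + 0.0784 + 0.0100 + 0.0100 + 0.0289 = 0.2498
B_Grea = 1 / 0.2498 = 4.0032
Σp_Coalᵢ² = 0.32² + 0.09² + 0.02² + 0.55² + 0.02² = 0.1024 + 0.0081 + 0.0004 + 0.3025 + 0.0004 = 0.4138
B_Coal = 1 / 0.4138 = 2.4166
Highest B → broadest niche (most generalist): Great Tit (B = 4.00).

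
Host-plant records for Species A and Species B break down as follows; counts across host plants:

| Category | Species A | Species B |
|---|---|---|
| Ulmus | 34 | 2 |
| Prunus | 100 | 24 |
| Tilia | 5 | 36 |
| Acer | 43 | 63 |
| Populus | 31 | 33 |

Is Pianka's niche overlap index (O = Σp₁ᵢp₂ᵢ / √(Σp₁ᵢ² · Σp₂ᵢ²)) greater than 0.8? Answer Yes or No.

Proportions for Species A (n=213): 34/213=0.1596, 100/213=0.4695, 5/213=0.0235, 43/213=0.2019, 31/213=0.1455
Proportions for Species B (n=158): 2/158=0.0127, 24/158=0.1519, 36/158=0.2278, 63/158=0.3987, 33/158=0.2089
Σ p₁ᵢp₂ᵢ = 0.002027 + 0.071317 + 0.005353 + 0.080498 + 0.030395 = 0.189590
Σp_1ᵢ² = 0.1596² + 0.4695² + 0.0235² + 0.2019² + 0.1455² = 0.025472 + 0.220430 + 0.000552 + 0.040764 + 0.021170 = 0.308388
Σp_2ᵢ² = 0.0127² + 0.1519² + 0.2278² + 0.3987² + 0.2089² = 0.000161 + 0.023074 + 0.051893 + 0.158962 + 0.043639 = 0.277729
O = 0.189590 / √(0.308388 × 0.277729) = 0.189590 / 0.2926573 = 0.6478
O = 0.6478 < 0.8 → No.

No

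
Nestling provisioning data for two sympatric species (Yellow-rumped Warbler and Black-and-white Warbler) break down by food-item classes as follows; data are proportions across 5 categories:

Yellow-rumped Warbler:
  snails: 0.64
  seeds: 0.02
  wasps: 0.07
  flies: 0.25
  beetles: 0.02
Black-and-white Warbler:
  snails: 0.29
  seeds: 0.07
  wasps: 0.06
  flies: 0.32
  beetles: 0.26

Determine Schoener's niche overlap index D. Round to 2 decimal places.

Σ|p₁ᵢ − p₂ᵢ| = 0.35 + 0.05 + 0.01 + 0.07 + 0.24 = 0.72
D = 1 − ½ × 0.72 = 1 − 0.360 = 0.6400

0.64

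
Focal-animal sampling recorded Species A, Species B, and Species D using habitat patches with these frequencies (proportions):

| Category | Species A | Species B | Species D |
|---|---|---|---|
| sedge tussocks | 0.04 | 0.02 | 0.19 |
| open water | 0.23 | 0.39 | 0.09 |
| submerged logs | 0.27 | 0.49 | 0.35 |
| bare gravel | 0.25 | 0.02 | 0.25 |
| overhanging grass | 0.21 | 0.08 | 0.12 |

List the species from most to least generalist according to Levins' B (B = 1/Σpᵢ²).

Σp_Aᵢ² = 0.04² + 0.23² + 0.27² + 0.25² + 0.21² = 0.0016 + 0.0529 + 0.0729 + 0.0625 + 0.0441 = 0.2340
B_A = 1 / 0.2340 = 4.2735
Σp_Bᵢ² = 0.02² + 0.39² + 0.49² + 0.02² + 0.08² = 0.0004 + 0.1521 + 0.2401 + 0.0004 + 0.0064 = 0.3994
B_B = 1 / 0.3994 = 2.5038
Σp_Dᵢ² = 0.19² + 0.09² + 0.35² + 0.25² + 0.12² = 0.0361 + 0.0081 + 0.1225 + 0.0625 + 0.0144 = 0.2436
B_D = 1 / 0.2436 = 4.1051
Ranking by B (broadest → narrowest): Species A (4.27) > Species D (4.11) > Species B (2.50)

Species A > Species D > Species B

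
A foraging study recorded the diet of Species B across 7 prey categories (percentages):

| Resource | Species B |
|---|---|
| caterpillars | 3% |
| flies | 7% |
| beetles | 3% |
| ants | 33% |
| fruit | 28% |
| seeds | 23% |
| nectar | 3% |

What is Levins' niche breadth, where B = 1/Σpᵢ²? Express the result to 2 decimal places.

Convert percentages to proportions (divide by 100).
Σpᵢ² = 0.03² + 0.07² + 0.03² + 0.33² + 0.28² + 0.23² + 0.03² = 0.0009 + 0.0049 + 0.0009 + 0.1089 + 0.0784 + 0.0529 + 0.0009 = 0.2478
B = 1 / 0.2478 = 4.0355

4.04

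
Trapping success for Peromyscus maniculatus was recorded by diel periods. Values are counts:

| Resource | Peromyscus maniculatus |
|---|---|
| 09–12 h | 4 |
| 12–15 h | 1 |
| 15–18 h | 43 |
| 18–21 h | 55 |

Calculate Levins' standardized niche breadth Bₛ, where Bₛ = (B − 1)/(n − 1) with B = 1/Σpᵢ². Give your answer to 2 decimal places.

0.39

Proportions for Peromyscus maniculatus (n=103): 4/103=0.0388, 1/103=0.0097, 43/103=0.4175, 55/103=0.5340
Σpᵢ² = 0.0388² + 0.0097² + 0.4175² + 0.5340² = 0.001505 + 0.000094 + 0.174306 + 0.285156 = 0.461061
B = 1 / 0.461061 = 2.1689
Bₛ = (B − 1)/(n − 1) = (2.1689 − 1)/(4 − 1) = 1.1689/3 = 0.3896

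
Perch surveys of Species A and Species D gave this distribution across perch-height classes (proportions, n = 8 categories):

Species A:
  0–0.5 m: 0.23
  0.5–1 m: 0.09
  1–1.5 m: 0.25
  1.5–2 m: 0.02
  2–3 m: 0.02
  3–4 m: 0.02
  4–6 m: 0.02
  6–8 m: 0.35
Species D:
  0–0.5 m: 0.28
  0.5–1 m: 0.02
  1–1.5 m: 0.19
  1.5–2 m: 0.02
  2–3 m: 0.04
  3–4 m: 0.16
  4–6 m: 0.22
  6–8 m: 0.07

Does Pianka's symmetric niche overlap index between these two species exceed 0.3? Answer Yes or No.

Yes

Σ p₁ᵢp₂ᵢ = 0.0644 + 0.0018 + 0.0475 + 0.0004 + 0.0008 + 0.0032 + 0.0044 + 0.0245 = 0.1470
Σp_1ᵢ² = 0.23² + 0.09² + 0.25² + 0.02² + 0.02² + 0.02² + 0.02² + 0.35² = 0.0529 + 0.0081 + 0.0625 + 0.0004 + 0.0004 + 0.0004 + 0.0004 + 0.1225 = 0.2476
Σp_2ᵢ² = 0.28² + 0.02² + 0.19² + 0.02² + 0.04² + 0.16² + 0.22² + 0.07² = 0.0784 + 0.0004 + 0.0361 + 0.0004 + 0.0016 + 0.0256 + 0.0484 + 0.0049 = 0.1958
O = 0.1470 / √(0.2476 × 0.1958) = 0.1470 / 0.22018 = 0.6676
O = 0.6676 > 0.3 → Yes.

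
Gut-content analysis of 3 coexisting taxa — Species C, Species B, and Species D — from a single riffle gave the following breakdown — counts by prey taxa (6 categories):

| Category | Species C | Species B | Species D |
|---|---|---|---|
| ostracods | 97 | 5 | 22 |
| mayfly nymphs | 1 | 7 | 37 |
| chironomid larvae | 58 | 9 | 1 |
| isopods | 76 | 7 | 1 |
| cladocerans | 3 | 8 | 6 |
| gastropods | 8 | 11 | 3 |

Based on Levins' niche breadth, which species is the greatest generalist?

Proportions for Species C (n=243): 97/243=0.3992, 1/243=0.0041, 58/243=0.2387, 76/243=0.3128, 3/243=0.0123, 8/243=0.0329
Proportions for Species B (n=47): 5/47=0.1064, 7/47=0.1489, 9/47=0.1915, 7/47=0.1489, 8/47=0.1702, 11/47=0.2340
Proportions for Species D (n=70): 22/70=0.3143, 37/70=0.5286, 1/70=0.0143, 1/70=0.0143, 6/70=0.0857, 3/70=0.0429
Σp_Cᵢ² = 0.3992² + 0.0041² + 0.2387² + 0.3128² + 0.0123² + 0.0329² = 0.159361 + 0.000017 + 0.056978 + 0.097844 + 0.000151 + 0.001082 = 0.315433
B_C = 1 / 0.315433 = 3.1702
Σp_Bᵢ² = 0.1064² + 0.1489² + 0.1915² + 0.1489² + 0.1702² + 0.2340² = 0.011321 + 0.022171 + 0.036672 + 0.022171 + 0.028968 + 0.054756 = 0.176059
B_B = 1 / 0.176059 = 5.6799
Σp_Dᵢ² = 0.3143² + 0.5286² + 0.0143² + 0.0143² + 0.0857² + 0.0429² = 0.098784 + 0.279418 + 0.000204 + 0.000204 + 0.007344 + 0.001840 = 0.387794
B_D = 1 / 0.387794 = 2.5787
Highest B → broadest niche (most generalist): Species B (B = 5.68).

Species B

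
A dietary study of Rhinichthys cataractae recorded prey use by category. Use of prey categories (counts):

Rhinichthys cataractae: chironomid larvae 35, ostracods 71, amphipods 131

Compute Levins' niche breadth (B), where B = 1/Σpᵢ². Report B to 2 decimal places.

2.40

Proportions for Rhinichthys cataractae (n=237): 35/237=0.1477, 71/237=0.2996, 131/237=0.5527
Σpᵢ² = 0.1477² + 0.2996² + 0.5527² = 0.021815 + 0.089760 + 0.305477 = 0.417052
B = 1 / 0.417052 = 2.3978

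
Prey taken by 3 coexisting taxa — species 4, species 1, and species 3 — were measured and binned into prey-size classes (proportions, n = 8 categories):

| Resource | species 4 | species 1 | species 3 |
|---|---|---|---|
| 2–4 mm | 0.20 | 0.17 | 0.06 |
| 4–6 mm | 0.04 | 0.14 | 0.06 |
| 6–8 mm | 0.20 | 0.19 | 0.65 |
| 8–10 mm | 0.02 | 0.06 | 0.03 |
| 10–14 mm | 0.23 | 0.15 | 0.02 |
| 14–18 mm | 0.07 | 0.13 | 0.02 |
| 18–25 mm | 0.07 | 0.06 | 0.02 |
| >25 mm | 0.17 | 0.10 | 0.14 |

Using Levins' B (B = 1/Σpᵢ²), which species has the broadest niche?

species 1

Σp_4ᵢ² = 0.20² + 0.04² + 0.20² + 0.02² + 0.23² + 0.07² + 0.07² + 0.17² = 0.0400 + 0.0016 + 0.0400 + 0.0004 + 0.0529 + 0.0049 + 0.0049 + 0.0289 = 0.1736
B_4 = 1 / 0.1736 = 5.7604
Σp_1ᵢ² = 0.17² + 0.14² + 0.19² + 0.06² + 0.15² + 0.13² + 0.06² + 0.10² = 0.0289 + 0.0196 + 0.0361 + 0.0036 + 0.0225 + 0.0169 + 0.0036 + 0.0100 = 0.1412
B_1 = 1 / 0.1412 = 7.0822
Σp_3ᵢ² = 0.06² + 0.06² + 0.65² + 0.03² + 0.02² + 0.02² + 0.02² + 0.14² = 0.0036 + 0.0036 + 0.4225 + 0.0009 + 0.0004 + 0.0004 + 0.0004 + 0.0196 = 0.4514
B_3 = 1 / 0.4514 = 2.2153
Highest B → broadest niche (most generalist): species 1 (B = 7.08).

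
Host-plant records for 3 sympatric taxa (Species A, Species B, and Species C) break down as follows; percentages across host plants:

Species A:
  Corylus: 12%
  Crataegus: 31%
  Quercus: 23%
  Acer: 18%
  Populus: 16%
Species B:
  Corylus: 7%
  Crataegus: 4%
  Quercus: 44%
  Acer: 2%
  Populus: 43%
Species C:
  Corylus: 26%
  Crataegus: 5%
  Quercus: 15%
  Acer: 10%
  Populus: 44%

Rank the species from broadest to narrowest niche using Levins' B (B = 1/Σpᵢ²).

Convert percentages to proportions (divide by 100).
Σp_Aᵢ² = 0.12² + 0.31² + 0.23² + 0.18² + 0.16² = 0.0144 + 0.0961 + 0.0529 + 0.0324 + 0.0256 = 0.2214
B_A = 1 / 0.2214 = 4.5167
Σp_Bᵢ² = 0.07² + 0.04² + 0.44² + 0.02² + 0.43² = 0.0049 + 0.0016 + 0.1936 + 0.0004 + 0.1849 = 0.3854
B_B = 1 / 0.3854 = 2.5947
Σp_Cᵢ² = 0.26² + 0.05² + 0.15² + 0.10² + 0.44² = 0.0676 + 0.0025 + 0.0225 + 0.0100 + 0.1936 = 0.2962
B_C = 1 / 0.2962 = 3.3761
Ranking by B (broadest → narrowest): Species A (4.52) > Species C (3.38) > Species B (2.59)

Species A > Species C > Species B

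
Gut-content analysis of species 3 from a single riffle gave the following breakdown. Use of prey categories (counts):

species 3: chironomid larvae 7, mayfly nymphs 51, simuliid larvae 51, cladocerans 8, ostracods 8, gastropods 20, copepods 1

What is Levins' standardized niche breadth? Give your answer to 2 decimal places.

0.45

Proportions for species 3 (n=146): 7/146=0.0479, 51/146=0.3493, 51/146=0.3493, 8/146=0.0548, 8/146=0.0548, 20/146=0.1370, 1/146=0.0068
Σpᵢ² = 0.0479² + 0.3493² + 0.3493² + 0.0548² + 0.0548² + 0.1370² + 0.0068² = 0.002294 + 0.122010 + 0.122010 + 0.003003 + 0.003003 + 0.018769 + 0.000046 = 0.271135
B = 1 / 0.271135 = 3.6882
Bₛ = (B − 1)/(n − 1) = (3.6882 − 1)/(7 − 1) = 2.6882/6 = 0.4480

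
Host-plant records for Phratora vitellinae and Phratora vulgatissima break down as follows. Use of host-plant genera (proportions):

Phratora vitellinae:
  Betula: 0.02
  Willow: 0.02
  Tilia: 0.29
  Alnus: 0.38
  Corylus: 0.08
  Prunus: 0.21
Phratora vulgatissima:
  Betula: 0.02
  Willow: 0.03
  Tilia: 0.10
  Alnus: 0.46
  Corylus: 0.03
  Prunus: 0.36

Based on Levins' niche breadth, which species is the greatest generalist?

Phratora vitellinae

Σp_viteᵢ² = 0.02² + 0.02² + 0.29² + 0.38² + 0.08² + 0.21² = 0.0004 + 0.0004 + 0.0841 + 0.1444 + 0.0064 + 0.0441 = 0.2798
B_vite = 1 / 0.2798 = 3.5740
Σp_vulgᵢ² = 0.02² + 0.03² + 0.10² + 0.46² + 0.03² + 0.36² = 0.0004 + 0.0009 + 0.0100 + 0.2116 + 0.0009 + 0.1296 = 0.3534
B_vulg = 1 / 0.3534 = 2.8297
Highest B → broadest niche (most generalist): Phratora vitellinae (B = 3.57).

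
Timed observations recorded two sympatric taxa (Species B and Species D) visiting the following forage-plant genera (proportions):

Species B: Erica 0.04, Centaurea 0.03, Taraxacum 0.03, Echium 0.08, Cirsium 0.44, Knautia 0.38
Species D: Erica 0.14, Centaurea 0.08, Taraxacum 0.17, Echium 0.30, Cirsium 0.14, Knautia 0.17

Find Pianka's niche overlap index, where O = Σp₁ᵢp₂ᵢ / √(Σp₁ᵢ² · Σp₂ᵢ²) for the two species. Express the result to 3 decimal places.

Σ p₁ᵢp₂ᵢ = 0.0056 + 0.0024 + 0.0051 + 0.0240 + 0.0616 + 0.0646 = 0.1633
Σp_1ᵢ² = 0.04² + 0.03² + 0.03² + 0.08² + 0.44² + 0.38² = 0.0016 + 0.0009 + 0.0009 + 0.0064 + 0.1936 + 0.1444 = 0.3478
Σp_2ᵢ² = 0.14² + 0.08² + 0.17² + 0.30² + 0.14² + 0.17² = 0.0196 + 0.0064 + 0.0289 + 0.0900 + 0.0196 + 0.0289 = 0.1934
O = 0.1633 / √(0.3478 × 0.1934) = 0.1633 / 0.259354 = 0.62964

0.630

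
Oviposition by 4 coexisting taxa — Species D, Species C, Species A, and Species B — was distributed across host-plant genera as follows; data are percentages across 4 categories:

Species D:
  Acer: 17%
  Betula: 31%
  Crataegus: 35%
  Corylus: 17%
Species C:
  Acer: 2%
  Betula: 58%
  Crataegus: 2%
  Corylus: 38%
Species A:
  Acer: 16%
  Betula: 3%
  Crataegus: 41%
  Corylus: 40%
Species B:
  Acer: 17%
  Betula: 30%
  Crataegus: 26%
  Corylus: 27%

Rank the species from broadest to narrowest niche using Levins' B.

Convert percentages to proportions (divide by 100).
Σp_Dᵢ² = 0.17² + 0.31² + 0.35² + 0.17² = 0.0289 + 0.0961 + 0.1225 + 0.0289 = 0.2764
B_D = 1 / 0.2764 = 3.6179
Σp_Cᵢ² = 0.02² + 0.58² + 0.02² + 0.38² = 0.0004 + 0.3364 + 0.0004 + 0.1444 = 0.4816
B_C = 1 / 0.4816 = 2.0764
Σp_Aᵢ² = 0.16² + 0.03² + 0.41² + 0.40² = 0.0256 + 0.0009 + 0.1681 + 0.1600 = 0.3546
B_A = 1 / 0.3546 = 2.8201
Σp_Bᵢ² = 0.17² + 0.30² + 0.26² + 0.27² = 0.0289 + 0.0900 + 0.0676 + 0.0729 = 0.2594
B_B = 1 / 0.2594 = 3.8551
Ranking by B (broadest → narrowest): Species B (3.86) > Species D (3.62) > Species A (2.82) > Species C (2.08)

Species B > Species D > Species A > Species C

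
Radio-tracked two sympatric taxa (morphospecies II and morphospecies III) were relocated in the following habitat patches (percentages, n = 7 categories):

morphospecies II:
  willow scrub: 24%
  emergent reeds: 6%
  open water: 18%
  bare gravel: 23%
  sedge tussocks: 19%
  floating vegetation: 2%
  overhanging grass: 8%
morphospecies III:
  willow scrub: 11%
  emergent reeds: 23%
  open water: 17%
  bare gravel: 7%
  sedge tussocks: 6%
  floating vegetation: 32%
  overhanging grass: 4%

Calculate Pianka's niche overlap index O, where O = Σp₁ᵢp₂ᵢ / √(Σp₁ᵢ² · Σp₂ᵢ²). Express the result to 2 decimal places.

0.55

Convert percentages to proportions (divide by 100).
Σ p₁ᵢp₂ᵢ = 0.0264 + 0.0138 + 0.0306 + 0.0161 + 0.0114 + 0.0064 + 0.0032 = 0.1079
Σp_1ᵢ² = 0.24² + 0.06² + 0.18² + 0.23² + 0.19² + 0.02² + 0.08² = 0.0576 + 0.0036 + 0.0324 + 0.0529 + 0.0361 + 0.0004 + 0.0064 = 0.1894
Σp_2ᵢ² = 0.11² + 0.23² + 0.17² + 0.07² + 0.06² + 0.32² + 0.04² = 0.0121 + 0.0529 + 0.0289 + 0.0049 + 0.0036 + 0.1024 + 0.0016 = 0.2064
O = 0.1079 / √(0.1894 × 0.2064) = 0.1079 / 0.19772 = 0.5457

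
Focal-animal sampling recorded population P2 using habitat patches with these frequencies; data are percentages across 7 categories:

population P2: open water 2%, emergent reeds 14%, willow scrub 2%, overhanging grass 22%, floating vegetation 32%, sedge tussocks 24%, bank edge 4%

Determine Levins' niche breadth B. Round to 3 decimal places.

Convert percentages to proportions (divide by 100).
Σpᵢ² = 0.02² + 0.14² + 0.02² + 0.22² + 0.32² + 0.24² + 0.04² = 0.0004 + 0.0196 + 0.0004 + 0.0484 + 0.1024 + 0.0576 + 0.0016 = 0.2304
B = 1 / 0.2304 = 4.34028

4.340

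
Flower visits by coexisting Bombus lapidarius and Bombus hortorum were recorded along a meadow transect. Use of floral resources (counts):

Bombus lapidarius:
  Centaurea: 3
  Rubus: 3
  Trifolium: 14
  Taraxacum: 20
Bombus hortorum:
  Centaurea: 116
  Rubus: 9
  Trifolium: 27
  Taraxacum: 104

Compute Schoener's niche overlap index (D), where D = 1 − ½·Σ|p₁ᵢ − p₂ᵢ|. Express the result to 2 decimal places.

0.62

Proportions for Bombus lapidarius (n=40): 3/40=0.0750, 3/40=0.0750, 14/40=0.3500, 20/40=0.5000
Proportions for Bombus hortorum (n=256): 116/256=0.4531, 9/256=0.0352, 27/256=0.1055, 104/256=0.4063
Σ|p₁ᵢ − p₂ᵢ| = 0.3781 + 0.0398 + 0.2445 + 0.0937 = 0.7561
D = 1 − ½ × 0.7561 = 1 − 0.37805 = 0.62195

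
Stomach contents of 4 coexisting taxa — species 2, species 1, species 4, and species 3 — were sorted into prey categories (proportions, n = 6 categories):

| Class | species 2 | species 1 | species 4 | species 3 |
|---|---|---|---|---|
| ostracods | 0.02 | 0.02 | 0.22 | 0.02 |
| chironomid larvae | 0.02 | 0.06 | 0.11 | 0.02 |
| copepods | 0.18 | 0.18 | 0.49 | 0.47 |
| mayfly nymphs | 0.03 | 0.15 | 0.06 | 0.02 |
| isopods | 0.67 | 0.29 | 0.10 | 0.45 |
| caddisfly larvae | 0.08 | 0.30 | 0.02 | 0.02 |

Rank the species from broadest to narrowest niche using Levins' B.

Σp_2ᵢ² = 0.02² + 0.02² + 0.18² + 0.03² + 0.67² + 0.08² = 0.0004 + 0.0004 + 0.0324 + 0.0009 + 0.4489 + 0.0064 = 0.4894
B_2 = 1 / 0.4894 = 2.0433
Σp_1ᵢ² = 0.02² + 0.06² + 0.18² + 0.15² + 0.29² + 0.30² = 0.0004 + 0.0036 + 0.0324 + 0.0225 + 0.0841 + 0.0900 = 0.2330
B_1 = 1 / 0.2330 = 4.2918
Σp_4ᵢ² = 0.22² + 0.11² + 0.49² + 0.06² + 0.10² + 0.02² = 0.0484 + 0.0121 + 0.2401 + 0.0036 + 0.0100 + 0.0004 = 0.3146
B_4 = 1 / 0.3146 = 3.1786
Σp_3ᵢ² = 0.02² + 0.02² + 0.47² + 0.02² + 0.45² + 0.02² = 0.0004 + 0.0004 + 0.2209 + 0.0004 + 0.2025 + 0.0004 = 0.4250
B_3 = 1 / 0.4250 = 2.3529
Ranking by B (broadest → narrowest): species 1 (4.29) > species 4 (3.18) > species 3 (2.35) > species 2 (2.04)

species 1 > species 4 > species 3 > species 2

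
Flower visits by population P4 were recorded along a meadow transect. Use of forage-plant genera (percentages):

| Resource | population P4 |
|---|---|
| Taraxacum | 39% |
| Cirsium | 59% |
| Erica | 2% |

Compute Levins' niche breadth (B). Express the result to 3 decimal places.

Convert percentages to proportions (divide by 100).
Σpᵢ² = 0.39² + 0.59² + 0.02² = 0.1521 + 0.3481 + 0.0004 = 0.5006
B = 1 / 0.5006 = 1.99760

1.998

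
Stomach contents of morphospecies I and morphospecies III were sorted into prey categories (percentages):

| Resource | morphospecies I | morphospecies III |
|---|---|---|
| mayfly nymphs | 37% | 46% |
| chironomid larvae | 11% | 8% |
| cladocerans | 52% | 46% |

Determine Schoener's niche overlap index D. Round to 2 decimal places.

0.91

Convert percentages to proportions (divide by 100).
Σ|p₁ᵢ − p₂ᵢ| = 0.09 + 0.03 + 0.06 = 0.18
D = 1 − ½ × 0.18 = 1 − 0.090 = 0.9100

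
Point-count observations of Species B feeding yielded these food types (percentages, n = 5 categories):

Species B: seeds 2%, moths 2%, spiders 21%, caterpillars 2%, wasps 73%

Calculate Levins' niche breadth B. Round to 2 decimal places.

Convert percentages to proportions (divide by 100).
Σpᵢ² = 0.02² + 0.02² + 0.21² + 0.02² + 0.73² = 0.0004 + 0.0004 + 0.0441 + 0.0004 + 0.5329 = 0.5782
B = 1 / 0.5782 = 1.7295

1.73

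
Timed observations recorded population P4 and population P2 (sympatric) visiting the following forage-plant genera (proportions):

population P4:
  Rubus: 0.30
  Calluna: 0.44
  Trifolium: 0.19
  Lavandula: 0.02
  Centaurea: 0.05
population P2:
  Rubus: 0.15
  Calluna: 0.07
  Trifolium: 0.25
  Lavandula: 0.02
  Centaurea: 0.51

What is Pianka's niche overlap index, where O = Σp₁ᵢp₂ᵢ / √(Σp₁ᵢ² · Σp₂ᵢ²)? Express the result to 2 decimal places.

Σ p₁ᵢp₂ᵢ = 0.0450 + 0.0308 + 0.0475 + 0.0004 + 0.0255 = 0.1492
Σp_1ᵢ² = 0.30² + 0.44² + 0.19² + 0.02² + 0.05² = 0.0900 + 0.1936 + 0.0361 + 0.0004 + 0.0025 = 0.3226
Σp_2ᵢ² = 0.15² + 0.07² + 0.25² + 0.02² + 0.51² = 0.0225 + 0.0049 + 0.0625 + 0.0004 + 0.2601 = 0.3504
O = 0.1492 / √(0.3226 × 0.3504) = 0.1492 / 0.33621 = 0.4438

0.44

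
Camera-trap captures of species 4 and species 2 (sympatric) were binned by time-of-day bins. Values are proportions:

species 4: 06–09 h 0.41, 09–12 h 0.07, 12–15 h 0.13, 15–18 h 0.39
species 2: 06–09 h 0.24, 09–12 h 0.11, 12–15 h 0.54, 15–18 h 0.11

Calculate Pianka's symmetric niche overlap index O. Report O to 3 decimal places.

0.613

Σ p₁ᵢp₂ᵢ = 0.0984 + 0.0077 + 0.0702 + 0.0429 = 0.2192
Σp_1ᵢ² = 0.41² + 0.07² + 0.13² + 0.39² = 0.1681 + 0.0049 + 0.0169 + 0.1521 = 0.3420
Σp_2ᵢ² = 0.24² + 0.11² + 0.54² + 0.11² = 0.0576 + 0.0121 + 0.2916 + 0.0121 = 0.3734
O = 0.2192 / √(0.3420 × 0.3734) = 0.2192 / 0.357355 = 0.61340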